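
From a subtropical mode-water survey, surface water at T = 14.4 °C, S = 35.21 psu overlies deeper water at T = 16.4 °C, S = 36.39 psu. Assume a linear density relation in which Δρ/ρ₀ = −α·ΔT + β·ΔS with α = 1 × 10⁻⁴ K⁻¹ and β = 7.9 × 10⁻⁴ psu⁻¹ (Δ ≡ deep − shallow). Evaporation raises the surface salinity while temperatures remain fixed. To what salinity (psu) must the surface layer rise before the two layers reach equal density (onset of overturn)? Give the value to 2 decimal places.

36.14 psu

Neutral buoyancy requires −α(T_deep − T_surf) + β(S_deep − S_surf′) = 0.
S_surf′ = S_deep − (α/β)·ΔT = 36.39 − (1 × 10⁻⁴/7.9 × 10⁻⁴)·(+2.0) = 36.1368 psu.
Increase required: 36.1368 − 35.21 = 0.9268 psu.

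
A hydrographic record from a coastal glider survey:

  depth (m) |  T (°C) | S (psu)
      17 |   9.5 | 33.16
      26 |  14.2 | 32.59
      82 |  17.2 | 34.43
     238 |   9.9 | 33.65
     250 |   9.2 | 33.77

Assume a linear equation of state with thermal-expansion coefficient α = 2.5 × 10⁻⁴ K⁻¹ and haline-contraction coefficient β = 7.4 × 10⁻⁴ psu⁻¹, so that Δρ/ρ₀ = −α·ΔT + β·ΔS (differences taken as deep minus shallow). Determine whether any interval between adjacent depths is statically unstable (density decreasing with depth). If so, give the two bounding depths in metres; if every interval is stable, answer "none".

Evaluate Δρ/ρ₀ = −αΔT + βΔS across each adjacent pair:
  17–26 m: −αΔT+βΔS = −(2.5 × 10⁻⁴)(+4.7)+(7.4 × 10⁻⁴)(-0.57) = -1.6 × 10⁻³ → UNSTABLE
  26–82 m: −αΔT+βΔS = −(2.5 × 10⁻⁴)(+3.0)+(7.4 × 10⁻⁴)(+1.84) = 6.1 × 10⁻⁴ → stable
  82–238 m: −αΔT+βΔS = −(2.5 × 10⁻⁴)(-7.3)+(7.4 × 10⁻⁴)(-0.78) = 1.2 × 10⁻³ → stable
  238–250 m: −αΔT+βΔS = −(2.5 × 10⁻⁴)(-0.7)+(7.4 × 10⁻⁴)(+0.12) = 2.6 × 10⁻⁴ → stable
The 17–26 m interval has Δρ < 0: lighter water underlies denser water.

17–26 m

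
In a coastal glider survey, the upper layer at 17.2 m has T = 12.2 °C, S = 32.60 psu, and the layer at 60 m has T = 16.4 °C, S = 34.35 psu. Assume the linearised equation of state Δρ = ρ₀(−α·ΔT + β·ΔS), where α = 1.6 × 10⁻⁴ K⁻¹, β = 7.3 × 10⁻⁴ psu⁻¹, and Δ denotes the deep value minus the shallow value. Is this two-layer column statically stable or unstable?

ΔT = 16.4 − 12.2 = +4.2 K and ΔS = 34.35 − 32.60 = +1.75 psu (deep − shallow).
−αΔT = -6.72 × 10⁻⁴; βΔS = 1.2775 × 10⁻³; sum Δρ/ρ₀ = 6.055 × 10⁻⁴.
Δρ/ρ₀ > 0, so Δρ > 0: deeper water is denser → statically stable.

stable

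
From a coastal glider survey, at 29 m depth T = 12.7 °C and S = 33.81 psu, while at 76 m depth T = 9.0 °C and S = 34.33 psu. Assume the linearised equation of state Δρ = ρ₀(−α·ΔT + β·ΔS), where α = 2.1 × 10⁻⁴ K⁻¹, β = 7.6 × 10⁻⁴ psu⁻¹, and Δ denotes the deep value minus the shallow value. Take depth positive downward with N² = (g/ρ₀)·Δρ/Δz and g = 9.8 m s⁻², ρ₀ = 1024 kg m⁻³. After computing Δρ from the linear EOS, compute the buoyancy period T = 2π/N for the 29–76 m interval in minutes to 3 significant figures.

6.70 min

ΔT = -3.7 K, ΔS = +0.52 psu (deep − shallow).
Δρ/ρ₀ = −αΔT + βΔS = 7.77 × 10⁻⁴ + 3.952 × 10⁻⁴ = 1.1722 × 10⁻³, so Δρ ≈ 1.200 kg m⁻³.
N² = (g/ρ₀)·Δρ/Δz = g·(Δρ/ρ₀)/Δz = 9.8 × 1.1722 × 10⁻³ / 47 = 2.4442 × 10⁻⁴ s⁻².
N = √(2.4442 × 10⁻⁴) = 0.015634 rad s⁻¹ → T = 2π/N = 401.89 s = 6.6982 min ≈ 6.70 min.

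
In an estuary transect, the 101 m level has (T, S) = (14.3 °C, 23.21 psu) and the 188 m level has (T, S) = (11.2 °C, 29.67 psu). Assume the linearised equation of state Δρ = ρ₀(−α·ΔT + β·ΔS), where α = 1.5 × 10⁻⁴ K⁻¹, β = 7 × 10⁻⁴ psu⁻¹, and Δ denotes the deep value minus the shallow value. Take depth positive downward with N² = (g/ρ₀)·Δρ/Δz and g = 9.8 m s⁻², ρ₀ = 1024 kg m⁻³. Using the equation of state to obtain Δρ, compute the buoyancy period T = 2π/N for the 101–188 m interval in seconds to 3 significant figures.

265 s

ΔT = -3.1 K, ΔS = +6.46 psu (deep − shallow).
Δρ/ρ₀ = −αΔT + βΔS = 4.65 × 10⁻⁴ + 4.522 × 10⁻³ = 4.987 × 10⁻³, so Δρ ≈ 5.107 kg m⁻³.
N² = (g/ρ₀)·Δρ/Δz = g·(Δρ/ρ₀)/Δz = 9.8 × 4.987 × 10⁻³ / 87 = 5.6175 × 10⁻⁴ s⁻².
N = √(5.6175 × 10⁻⁴) = 0.023701 rad s⁻¹ → T = 2π/N = 265.10 s ≈ 265 s.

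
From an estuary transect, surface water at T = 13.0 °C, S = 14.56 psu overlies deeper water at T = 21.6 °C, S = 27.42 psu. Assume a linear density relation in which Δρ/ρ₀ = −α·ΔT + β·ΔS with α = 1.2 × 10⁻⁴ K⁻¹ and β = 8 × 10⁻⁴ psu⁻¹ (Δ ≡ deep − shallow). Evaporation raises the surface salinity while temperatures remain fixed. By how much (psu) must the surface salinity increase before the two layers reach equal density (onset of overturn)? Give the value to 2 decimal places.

Neutral buoyancy requires −α(T_deep − T_surf) + β(S_deep − S_surf′) = 0.
S_surf′ = S_deep − (α/β)·ΔT = 27.42 − (1.2 × 10⁻⁴/8 × 10⁻⁴)·(+8.6) = 26.1300 psu.
Increase required: 26.1300 − 14.56 = 11.5700 psu.

11.57 psu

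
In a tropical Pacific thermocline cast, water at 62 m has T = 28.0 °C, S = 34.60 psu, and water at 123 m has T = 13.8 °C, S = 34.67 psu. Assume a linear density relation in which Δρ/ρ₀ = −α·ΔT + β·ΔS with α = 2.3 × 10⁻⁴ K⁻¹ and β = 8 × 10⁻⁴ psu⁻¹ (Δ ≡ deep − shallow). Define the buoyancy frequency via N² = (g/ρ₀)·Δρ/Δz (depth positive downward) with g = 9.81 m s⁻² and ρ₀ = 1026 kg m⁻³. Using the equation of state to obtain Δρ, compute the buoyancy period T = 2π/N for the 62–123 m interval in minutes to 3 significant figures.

4.53 min

ΔT = -14.2 K, ΔS = +0.07 psu (deep − shallow).
Δρ/ρ₀ = −αΔT + βΔS = 3.266 × 10⁻³ + 5.60 × 10⁻⁵ = 3.322 × 10⁻³, so Δρ ≈ 3.408 kg m⁻³.
N² = (g/ρ₀)·Δρ/Δz = g·(Δρ/ρ₀)/Δz = 9.81 × 3.322 × 10⁻³ / 61 = 5.3424 × 10⁻⁴ s⁻².
N = √(5.3424 × 10⁻⁴) = 0.023114 rad s⁻¹ → T = 2π/N = 271.83 s = 4.5305 min ≈ 4.53 min.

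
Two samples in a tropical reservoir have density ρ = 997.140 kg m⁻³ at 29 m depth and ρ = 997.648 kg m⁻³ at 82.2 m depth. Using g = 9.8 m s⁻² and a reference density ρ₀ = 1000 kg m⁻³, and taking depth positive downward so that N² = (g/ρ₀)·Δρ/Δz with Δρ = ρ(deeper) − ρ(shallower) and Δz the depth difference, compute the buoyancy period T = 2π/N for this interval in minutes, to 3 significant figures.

10.8 min

Δρ = 997.648 − 997.140 = 0.508 kg m⁻³ over Δz = 82.2 − 29 = 53.2 m.
N² = (9.8/1000) × (0.508/53.2) = 9.3579 × 10⁻⁵ s⁻².
N = √(9.3579 × 10⁻⁵) = 9.6736 × 10⁻³ rad s⁻¹, so T = 2π/N = 649.52 s = 10.825 min ≈ 10.8 min.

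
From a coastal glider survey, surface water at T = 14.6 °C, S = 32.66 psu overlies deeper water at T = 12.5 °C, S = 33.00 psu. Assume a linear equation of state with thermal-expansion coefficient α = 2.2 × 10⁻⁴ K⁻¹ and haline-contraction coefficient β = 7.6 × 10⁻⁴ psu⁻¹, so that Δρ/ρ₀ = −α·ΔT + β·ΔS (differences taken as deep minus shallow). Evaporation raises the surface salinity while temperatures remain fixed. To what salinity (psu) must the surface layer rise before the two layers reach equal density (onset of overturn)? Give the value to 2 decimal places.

33.61 psu

Neutral buoyancy requires −α(T_deep − T_surf) + β(S_deep − S_surf′) = 0.
S_surf′ = S_deep − (α/β)·ΔT = 33.00 − (2.2 × 10⁻⁴/7.6 × 10⁻⁴)·(-2.1) = 33.6079 psu.
Increase required: 33.6079 − 32.66 = 0.9479 psu.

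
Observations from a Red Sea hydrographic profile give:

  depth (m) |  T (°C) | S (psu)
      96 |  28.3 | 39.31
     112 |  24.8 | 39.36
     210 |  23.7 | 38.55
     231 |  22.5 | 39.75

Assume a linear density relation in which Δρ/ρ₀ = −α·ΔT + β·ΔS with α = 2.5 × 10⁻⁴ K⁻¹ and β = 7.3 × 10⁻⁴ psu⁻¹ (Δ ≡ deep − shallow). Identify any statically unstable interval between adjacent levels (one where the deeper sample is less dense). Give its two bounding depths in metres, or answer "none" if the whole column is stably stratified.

112–210 m

Evaluate Δρ/ρ₀ = −αΔT + βΔS across each adjacent pair:
  96–112 m: −αΔT+βΔS = −(2.5 × 10⁻⁴)(-3.5)+(7.3 × 10⁻⁴)(+0.05) = 9.1 × 10⁻⁴ → stable
  112–210 m: −αΔT+βΔS = −(2.5 × 10⁻⁴)(-1.1)+(7.3 × 10⁻⁴)(-0.81) = -3.2 × 10⁻⁴ → UNSTABLE
  210–231 m: −αΔT+βΔS = −(2.5 × 10⁻⁴)(-1.2)+(7.3 × 10⁻⁴)(+1.20) = 1.2 × 10⁻³ → stable
The 112–210 m interval has Δρ < 0: lighter water underlies denser water.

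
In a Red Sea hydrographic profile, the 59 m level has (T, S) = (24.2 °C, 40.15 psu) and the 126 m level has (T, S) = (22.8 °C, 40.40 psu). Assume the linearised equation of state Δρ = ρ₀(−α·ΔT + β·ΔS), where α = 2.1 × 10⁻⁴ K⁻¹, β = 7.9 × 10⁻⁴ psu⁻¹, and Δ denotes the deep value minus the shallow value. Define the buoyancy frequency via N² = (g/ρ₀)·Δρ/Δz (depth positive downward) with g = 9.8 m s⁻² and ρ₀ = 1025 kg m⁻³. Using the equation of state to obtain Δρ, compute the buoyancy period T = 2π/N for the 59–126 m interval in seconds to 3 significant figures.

741 s

ΔT = -1.4 K, ΔS = +0.25 psu (deep − shallow).
Δρ/ρ₀ = −αΔT + βΔS = 2.94 × 10⁻⁴ + 1.975 × 10⁻⁴ = 4.915 × 10⁻⁴, so Δρ ≈ 0.5038 kg m⁻³.
N² = (g/ρ₀)·Δρ/Δz = g·(Δρ/ρ₀)/Δz = 9.8 × 4.915 × 10⁻⁴ / 67 = 7.1891 × 10⁻⁵ s⁻².
N = √(7.1891 × 10⁻⁵) = 8.4789 × 10⁻³ rad s⁻¹ → T = 2π/N = 741.04 s ≈ 741 s.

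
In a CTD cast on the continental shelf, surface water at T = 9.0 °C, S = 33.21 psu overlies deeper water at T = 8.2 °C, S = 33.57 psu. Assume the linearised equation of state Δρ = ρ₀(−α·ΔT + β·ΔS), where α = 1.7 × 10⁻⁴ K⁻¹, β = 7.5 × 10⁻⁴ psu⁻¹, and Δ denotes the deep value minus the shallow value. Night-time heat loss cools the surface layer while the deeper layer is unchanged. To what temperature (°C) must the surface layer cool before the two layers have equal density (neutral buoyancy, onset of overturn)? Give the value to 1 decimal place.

Neutral buoyancy requires Δρ = 0, i.e. −α(T_deep − T_surf′) + β(S_deep − S_surf) = 0.
T_surf′ = T_deep − (β/α)·ΔS = 8.2 − (7.5 × 10⁻⁴/1.7 × 10⁻⁴)·(+0.36) = 6.612 °C.
Cooling required: 9.0 − (6.612) = 2.388 °C.

6.6 °C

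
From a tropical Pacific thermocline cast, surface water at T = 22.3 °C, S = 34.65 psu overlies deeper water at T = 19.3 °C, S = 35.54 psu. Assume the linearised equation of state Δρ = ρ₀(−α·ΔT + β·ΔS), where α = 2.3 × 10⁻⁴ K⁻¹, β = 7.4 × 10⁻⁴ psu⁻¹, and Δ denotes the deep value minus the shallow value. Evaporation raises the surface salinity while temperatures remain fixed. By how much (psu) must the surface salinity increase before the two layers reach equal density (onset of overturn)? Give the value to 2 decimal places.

Neutral buoyancy requires −α(T_deep − T_surf) + β(S_deep − S_surf′) = 0.
S_surf′ = S_deep − (α/β)·ΔT = 35.54 − (2.3 × 10⁻⁴/7.4 × 10⁻⁴)·(-3.0) = 36.4724 psu.
Increase required: 36.4724 − 34.65 = 1.8224 psu.

1.82 psu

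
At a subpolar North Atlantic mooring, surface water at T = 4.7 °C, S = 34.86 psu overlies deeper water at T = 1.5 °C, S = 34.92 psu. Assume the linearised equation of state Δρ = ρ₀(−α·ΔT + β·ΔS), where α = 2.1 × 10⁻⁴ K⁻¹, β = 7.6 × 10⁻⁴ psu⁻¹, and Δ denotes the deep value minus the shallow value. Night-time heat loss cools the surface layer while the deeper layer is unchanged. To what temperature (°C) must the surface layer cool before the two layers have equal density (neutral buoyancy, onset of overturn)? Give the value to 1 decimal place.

1.3 °C

Neutral buoyancy requires Δρ = 0, i.e. −α(T_deep − T_surf′) + β(S_deep − S_surf) = 0.
T_surf′ = T_deep − (β/α)·ΔS = 1.5 − (7.6 × 10⁻⁴/2.1 × 10⁻⁴)·(+0.06) = 1.283 °C.
Cooling required: 4.7 − (1.283) = 3.417 °C.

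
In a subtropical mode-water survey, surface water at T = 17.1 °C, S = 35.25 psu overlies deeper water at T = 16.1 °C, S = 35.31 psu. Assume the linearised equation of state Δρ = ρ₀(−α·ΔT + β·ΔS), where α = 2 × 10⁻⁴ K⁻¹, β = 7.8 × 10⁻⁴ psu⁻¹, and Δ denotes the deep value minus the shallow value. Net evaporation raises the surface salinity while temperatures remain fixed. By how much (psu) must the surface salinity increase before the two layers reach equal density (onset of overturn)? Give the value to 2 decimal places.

0.32 psu

Neutral buoyancy requires −α(T_deep − T_surf) + β(S_deep − S_surf′) = 0.
S_surf′ = S_deep − (α/β)·ΔT = 35.31 − (2 × 10⁻⁴/7.8 × 10⁻⁴)·(-1.0) = 35.5664 psu.
Increase required: 35.5664 − 35.25 = 0.3164 psu.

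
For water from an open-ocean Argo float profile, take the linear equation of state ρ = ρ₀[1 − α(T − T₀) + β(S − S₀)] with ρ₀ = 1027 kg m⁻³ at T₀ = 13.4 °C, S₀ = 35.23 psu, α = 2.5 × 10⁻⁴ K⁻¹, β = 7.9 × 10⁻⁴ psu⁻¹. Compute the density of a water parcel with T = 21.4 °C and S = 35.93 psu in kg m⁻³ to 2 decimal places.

T − T₀ = +8.0 K, S − S₀ = +0.70 psu.
Bracket = 1 − α·(+8.0) + β·(+0.70) = 1 + (-1.447 × 10⁻³) = 0.9985530.
ρ = 1027 × 0.9985530 = 1025.51 kg m⁻³.

1025.51 kg m⁻³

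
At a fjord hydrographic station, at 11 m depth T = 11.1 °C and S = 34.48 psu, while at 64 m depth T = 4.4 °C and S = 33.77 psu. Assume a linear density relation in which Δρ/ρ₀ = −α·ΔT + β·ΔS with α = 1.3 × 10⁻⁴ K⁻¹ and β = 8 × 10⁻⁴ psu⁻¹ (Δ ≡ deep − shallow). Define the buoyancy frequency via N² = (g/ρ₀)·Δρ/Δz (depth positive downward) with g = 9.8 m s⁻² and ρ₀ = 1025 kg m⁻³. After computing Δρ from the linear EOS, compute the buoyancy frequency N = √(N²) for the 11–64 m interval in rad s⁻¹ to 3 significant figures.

7.49 × 10⁻³ rad s⁻¹

ΔT = -6.7 K, ΔS = -0.71 psu (deep − shallow).
Δρ/ρ₀ = −αΔT + βΔS = 8.71 × 10⁻⁴ − 5.68 × 10⁻⁴ = 3.03 × 10⁻⁴, so Δρ ≈ 0.3106 kg m⁻³.
N² = (g/ρ₀)·Δρ/Δz = g·(Δρ/ρ₀)/Δz = 9.8 × 3.03 × 10⁻⁴ / 53 = 5.6026 × 10⁻⁵ s⁻².
N = √(5.6026 × 10⁻⁵) = 7.4851 × 10⁻³ rad s⁻¹ ≈ 7.49 × 10⁻³ rad s⁻¹.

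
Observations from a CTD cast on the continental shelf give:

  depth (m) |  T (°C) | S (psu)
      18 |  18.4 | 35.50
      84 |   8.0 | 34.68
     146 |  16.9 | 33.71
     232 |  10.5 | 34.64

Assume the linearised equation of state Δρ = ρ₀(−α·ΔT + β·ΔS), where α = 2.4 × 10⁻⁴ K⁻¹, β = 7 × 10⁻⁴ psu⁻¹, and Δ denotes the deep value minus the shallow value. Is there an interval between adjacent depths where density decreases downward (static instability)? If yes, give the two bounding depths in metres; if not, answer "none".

84–146 m

Evaluate Δρ/ρ₀ = −αΔT + βΔS across each adjacent pair:
  18–84 m: −αΔT+βΔS = −(2.4 × 10⁻⁴)(-10.4)+(7 × 10⁻⁴)(-0.82) = 1.9 × 10⁻³ → stable
  84–146 m: −αΔT+βΔS = −(2.4 × 10⁻⁴)(+8.9)+(7 × 10⁻⁴)(-0.97) = -2.8 × 10⁻³ → UNSTABLE
  146–232 m: −αΔT+βΔS = −(2.4 × 10⁻⁴)(-6.4)+(7 × 10⁻⁴)(+0.93) = 2.2 × 10⁻³ → stable
The 84–146 m interval has Δρ < 0: lighter water underlies denser water.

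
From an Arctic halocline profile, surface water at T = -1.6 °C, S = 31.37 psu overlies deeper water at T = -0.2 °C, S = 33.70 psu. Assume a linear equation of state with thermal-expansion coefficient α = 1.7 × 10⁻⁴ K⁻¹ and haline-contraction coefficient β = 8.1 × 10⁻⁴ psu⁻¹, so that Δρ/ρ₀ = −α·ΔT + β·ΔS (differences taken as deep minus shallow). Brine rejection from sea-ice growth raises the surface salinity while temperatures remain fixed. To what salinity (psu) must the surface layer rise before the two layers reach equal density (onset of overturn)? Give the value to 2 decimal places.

33.41 psu

Neutral buoyancy requires −α(T_deep − T_surf) + β(S_deep − S_surf′) = 0.
S_surf′ = S_deep − (α/β)·ΔT = 33.70 − (1.7 × 10⁻⁴/8.1 × 10⁻⁴)·(+1.4) = 33.4062 psu.
Increase required: 33.4062 − 31.37 = 2.0362 psu.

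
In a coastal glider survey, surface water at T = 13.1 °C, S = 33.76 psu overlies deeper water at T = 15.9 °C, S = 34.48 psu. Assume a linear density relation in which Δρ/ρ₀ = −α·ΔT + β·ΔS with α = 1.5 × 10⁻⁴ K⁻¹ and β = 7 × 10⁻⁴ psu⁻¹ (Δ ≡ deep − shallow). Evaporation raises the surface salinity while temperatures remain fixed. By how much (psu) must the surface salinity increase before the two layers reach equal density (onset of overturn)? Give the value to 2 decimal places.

Neutral buoyancy requires −α(T_deep − T_surf) + β(S_deep − S_surf′) = 0.
S_surf′ = S_deep − (α/β)·ΔT = 34.48 − (1.5 × 10⁻⁴/7 × 10⁻⁴)·(+2.8) = 33.8800 psu.
Increase required: 33.8800 − 33.76 = 0.1200 psu.

0.12 psu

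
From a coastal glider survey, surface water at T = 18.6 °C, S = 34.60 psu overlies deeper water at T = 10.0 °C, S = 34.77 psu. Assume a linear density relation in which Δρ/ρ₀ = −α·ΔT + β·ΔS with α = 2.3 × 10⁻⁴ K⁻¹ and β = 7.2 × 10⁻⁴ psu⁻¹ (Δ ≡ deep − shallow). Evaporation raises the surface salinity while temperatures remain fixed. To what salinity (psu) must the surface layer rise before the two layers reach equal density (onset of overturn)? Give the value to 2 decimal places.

37.52 psu

Neutral buoyancy requires −α(T_deep − T_surf) + β(S_deep − S_surf′) = 0.
S_surf′ = S_deep − (α/β)·ΔT = 34.77 − (2.3 × 10⁻⁴/7.2 × 10⁻⁴)·(-8.6) = 37.5172 psu.
Increase required: 37.5172 − 34.60 = 2.9172 psu.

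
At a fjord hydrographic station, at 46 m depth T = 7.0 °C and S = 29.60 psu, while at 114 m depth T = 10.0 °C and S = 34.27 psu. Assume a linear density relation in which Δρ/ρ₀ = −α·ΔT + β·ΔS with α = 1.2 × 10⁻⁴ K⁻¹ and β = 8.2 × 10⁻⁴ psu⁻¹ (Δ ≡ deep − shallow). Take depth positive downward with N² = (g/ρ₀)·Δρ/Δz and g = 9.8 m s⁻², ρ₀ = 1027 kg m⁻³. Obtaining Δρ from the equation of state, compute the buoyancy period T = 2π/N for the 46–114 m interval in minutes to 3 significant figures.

4.68 min

ΔT = +3.0 K, ΔS = +4.67 psu (deep − shallow).
Δρ/ρ₀ = −αΔT + βΔS = -3.60 × 10⁻⁴ + 3.8294 × 10⁻³ = 3.4694 × 10⁻³, so Δρ ≈ 3.563 kg m⁻³.
N² = (g/ρ₀)·Δρ/Δz = g·(Δρ/ρ₀)/Δz = 9.8 × 3.4694 × 10⁻³ / 68 = 5.0000 × 10⁻⁴ s⁻².
N = √(5.0000 × 10⁻⁴) = 0.022361 rad s⁻¹ → T = 2π/N = 280.99 s = 4.6832 min ≈ 4.68 min.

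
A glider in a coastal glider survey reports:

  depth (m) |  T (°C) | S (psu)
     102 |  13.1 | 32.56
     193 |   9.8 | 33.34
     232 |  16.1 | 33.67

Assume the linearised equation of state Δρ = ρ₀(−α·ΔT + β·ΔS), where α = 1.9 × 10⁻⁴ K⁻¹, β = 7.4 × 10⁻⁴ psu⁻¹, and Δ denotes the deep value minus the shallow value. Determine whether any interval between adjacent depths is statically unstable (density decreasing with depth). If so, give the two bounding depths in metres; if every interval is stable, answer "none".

193–232 m

Evaluate Δρ/ρ₀ = −αΔT + βΔS across each adjacent pair:
  102–193 m: −αΔT+βΔS = −(1.9 × 10⁻⁴)(-3.3)+(7.4 × 10⁻⁴)(+0.78) = 1.2 × 10⁻³ → stable
  193–232 m: −αΔT+βΔS = −(1.9 × 10⁻⁴)(+6.3)+(7.4 × 10⁻⁴)(+0.33) = -9.5 × 10⁻⁴ → UNSTABLE
The 193–232 m interval has Δρ < 0: lighter water underlies denser water.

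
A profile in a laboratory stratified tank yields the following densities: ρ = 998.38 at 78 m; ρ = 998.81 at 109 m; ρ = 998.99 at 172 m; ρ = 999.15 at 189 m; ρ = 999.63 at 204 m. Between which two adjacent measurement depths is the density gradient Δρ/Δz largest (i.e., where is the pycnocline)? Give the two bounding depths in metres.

189–204 m

Compute the density gradient over each adjacent pair:
  78–109 m: Δρ/Δz = 0.43/31 = 0.014 kg m⁻⁴
  109–172 m: Δρ/Δz = 0.18/63 = 2.9 × 10⁻³ kg m⁻⁴
  172–189 m: Δρ/Δz = 0.16/17 = 9.4 × 10⁻³ kg m⁻⁴
  189–204 m: Δρ/Δz = 0.48/15 = 0.032 kg m⁻⁴
The largest gradient is in the 189–204 m interval — the pycnocline.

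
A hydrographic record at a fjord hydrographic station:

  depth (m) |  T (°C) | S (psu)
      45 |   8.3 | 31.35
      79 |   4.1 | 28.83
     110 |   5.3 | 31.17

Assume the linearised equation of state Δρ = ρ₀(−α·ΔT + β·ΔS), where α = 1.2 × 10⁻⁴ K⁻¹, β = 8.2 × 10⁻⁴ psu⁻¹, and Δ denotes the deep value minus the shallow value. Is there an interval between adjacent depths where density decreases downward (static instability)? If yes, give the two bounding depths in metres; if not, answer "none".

Evaluate Δρ/ρ₀ = −αΔT + βΔS across each adjacent pair:
  45–79 m: −αΔT+βΔS = −(1.2 × 10⁻⁴)(-4.2)+(8.2 × 10⁻⁴)(-2.52) = -1.6 × 10⁻³ → UNSTABLE
  79–110 m: −αΔT+βΔS = −(1.2 × 10⁻⁴)(+1.2)+(8.2 × 10⁻⁴)(+2.34) = 1.8 × 10⁻³ → stable
The 45–79 m interval has Δρ < 0: lighter water underlies denser water.

45–79 m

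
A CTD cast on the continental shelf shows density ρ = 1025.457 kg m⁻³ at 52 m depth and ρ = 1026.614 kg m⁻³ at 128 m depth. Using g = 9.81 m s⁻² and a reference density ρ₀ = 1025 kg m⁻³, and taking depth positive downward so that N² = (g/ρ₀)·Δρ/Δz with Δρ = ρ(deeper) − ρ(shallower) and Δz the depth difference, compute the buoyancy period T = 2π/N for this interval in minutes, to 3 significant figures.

8.68 min

Δρ = 1026.614 − 1025.457 = 1.157 kg m⁻³ over Δz = 128 − 52 = 76 m.
N² = (9.81/1025) × (1.157/76) = 1.4570 × 10⁻⁴ s⁻².
N = √(1.4570 × 10⁻⁴) = 0.012071 rad s⁻¹, so T = 2π/N = 520.52 s = 8.6753 min ≈ 8.68 min.
A positive N² confirms static stability across the interval.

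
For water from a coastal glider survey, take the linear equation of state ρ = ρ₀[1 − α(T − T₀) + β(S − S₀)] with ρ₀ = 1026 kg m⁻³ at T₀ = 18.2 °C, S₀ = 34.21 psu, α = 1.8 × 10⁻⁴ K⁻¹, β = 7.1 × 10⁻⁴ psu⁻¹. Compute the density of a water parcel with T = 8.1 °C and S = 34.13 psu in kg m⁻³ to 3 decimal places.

T − T₀ = -10.1 K, S − S₀ = -0.08 psu.
Bracket = 1 − α·(-10.1) + β·(-0.08) = 1 + (1.7612 × 10⁻³) = 1.0017612.
ρ = 1026 × 1.0017612 = 1027.807 kg m⁻³.

1027.807 kg m⁻³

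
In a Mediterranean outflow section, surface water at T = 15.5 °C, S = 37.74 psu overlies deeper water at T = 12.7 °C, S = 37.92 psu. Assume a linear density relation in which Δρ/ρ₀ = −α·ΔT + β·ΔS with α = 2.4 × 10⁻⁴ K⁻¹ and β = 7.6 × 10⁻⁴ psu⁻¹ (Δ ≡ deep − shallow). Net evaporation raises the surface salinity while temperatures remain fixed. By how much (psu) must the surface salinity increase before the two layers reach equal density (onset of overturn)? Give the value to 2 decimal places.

Neutral buoyancy requires −α(T_deep − T_surf) + β(S_deep − S_surf′) = 0.
S_surf′ = S_deep − (α/β)·ΔT = 37.92 − (2.4 × 10⁻⁴/7.6 × 10⁻⁴)·(-2.8) = 38.8042 psu.
Increase required: 38.8042 − 37.74 = 1.0642 psu.

1.06 psu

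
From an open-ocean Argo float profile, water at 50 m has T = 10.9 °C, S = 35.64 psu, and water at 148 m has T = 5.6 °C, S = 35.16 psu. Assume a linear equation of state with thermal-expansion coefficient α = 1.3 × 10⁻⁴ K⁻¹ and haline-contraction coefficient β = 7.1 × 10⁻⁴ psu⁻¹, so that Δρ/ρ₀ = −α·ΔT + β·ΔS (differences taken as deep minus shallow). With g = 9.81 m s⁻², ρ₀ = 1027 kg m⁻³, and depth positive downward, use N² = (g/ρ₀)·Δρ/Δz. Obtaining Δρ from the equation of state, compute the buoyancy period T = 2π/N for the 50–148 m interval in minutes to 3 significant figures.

ΔT = -5.3 K, ΔS = -0.48 psu (deep − shallow).
Δρ/ρ₀ = −αΔT + βΔS = 6.89 × 10⁻⁴ − 3.408 × 10⁻⁴ = 3.482 × 10⁻⁴, so Δρ ≈ 0.3576 kg m⁻³.
N² = (g/ρ₀)·Δρ/Δz = g·(Δρ/ρ₀)/Δz = 9.81 × 3.482 × 10⁻⁴ / 98 = 3.4856 × 10⁻⁵ s⁻².
N = √(3.4856 × 10⁻⁵) = 5.9039 × 10⁻³ rad s⁻¹ → T = 2π/N = 1.0642 × 10³ s = 17.737 min ≈ 17.7 min.

17.7 min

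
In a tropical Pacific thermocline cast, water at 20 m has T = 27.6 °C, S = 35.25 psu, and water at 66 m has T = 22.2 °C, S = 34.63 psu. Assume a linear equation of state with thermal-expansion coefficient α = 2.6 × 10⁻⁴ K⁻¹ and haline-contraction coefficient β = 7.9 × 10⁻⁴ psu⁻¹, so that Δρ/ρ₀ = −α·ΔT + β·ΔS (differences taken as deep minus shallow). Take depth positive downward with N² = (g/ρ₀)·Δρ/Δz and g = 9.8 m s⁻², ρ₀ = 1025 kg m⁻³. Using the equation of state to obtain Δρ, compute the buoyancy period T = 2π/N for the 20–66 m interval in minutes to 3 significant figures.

7.50 min

ΔT = -5.4 K, ΔS = -0.62 psu (deep − shallow).
Δρ/ρ₀ = −αΔT + βΔS = 1.404 × 10⁻³ − 4.898 × 10⁻⁴ = 9.142 × 10⁻⁴, so Δρ ≈ 0.9371 kg m⁻³.
N² = (g/ρ₀)·Δρ/Δz = g·(Δρ/ρ₀)/Δz = 9.8 × 9.142 × 10⁻⁴ / 46 = 1.9476 × 10⁻⁴ s⁻².
N = √(1.9476 × 10⁻⁴) = 0.013956 rad s⁻¹ → T = 2π/N = 450.21 s = 7.5035 min ≈ 7.50 min.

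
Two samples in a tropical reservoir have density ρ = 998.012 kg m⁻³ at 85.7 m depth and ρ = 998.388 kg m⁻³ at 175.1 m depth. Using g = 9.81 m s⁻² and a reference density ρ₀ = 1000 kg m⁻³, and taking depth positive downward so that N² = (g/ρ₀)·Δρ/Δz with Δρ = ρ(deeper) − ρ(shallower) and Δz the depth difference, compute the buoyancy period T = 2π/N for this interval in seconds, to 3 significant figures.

Δρ = 998.388 − 998.012 = 0.376 kg m⁻³ over Δz = 175.1 − 85.7 = 89.4 m.
N² = (9.81/1000) × (0.376/89.4) = 4.1259 × 10⁻⁵ s⁻².
N = √(4.1259 × 10⁻⁵) = 6.4233 × 10⁻³ rad s⁻¹, so T = 2π/N = 978.19 s ≈ 978 s.

978 s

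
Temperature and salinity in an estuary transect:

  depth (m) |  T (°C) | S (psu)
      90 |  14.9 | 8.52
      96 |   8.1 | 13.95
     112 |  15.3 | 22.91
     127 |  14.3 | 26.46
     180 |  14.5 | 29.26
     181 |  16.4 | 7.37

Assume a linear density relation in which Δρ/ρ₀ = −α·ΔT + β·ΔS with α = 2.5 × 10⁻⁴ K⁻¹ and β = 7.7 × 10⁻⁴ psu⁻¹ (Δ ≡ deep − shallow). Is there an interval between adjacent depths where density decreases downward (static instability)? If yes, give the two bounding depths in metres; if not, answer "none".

180–181 m

Evaluate Δρ/ρ₀ = −αΔT + βΔS across each adjacent pair:
  90–96 m: −αΔT+βΔS = −(2.5 × 10⁻⁴)(-6.8)+(7.7 × 10⁻⁴)(+5.43) = 5.9 × 10⁻³ → stable
  96–112 m: −αΔT+βΔS = −(2.5 × 10⁻⁴)(+7.2)+(7.7 × 10⁻⁴)(+8.96) = 5.1 × 10⁻³ → stable
  112–127 m: −αΔT+βΔS = −(2.5 × 10⁻⁴)(-1.0)+(7.7 × 10⁻⁴)(+3.55) = 3.0 × 10⁻³ → stable
  127–180 m: −αΔT+βΔS = −(2.5 × 10⁻⁴)(+0.2)+(7.7 × 10⁻⁴)(+2.80) = 2.1 × 10⁻³ → stable
  180–181 m: −αΔT+βΔS = −(2.5 × 10⁻⁴)(+1.9)+(7.7 × 10⁻⁴)(-21.89) = -0.017 → UNSTABLE
The 180–181 m interval has Δρ < 0: lighter water underlies denser water.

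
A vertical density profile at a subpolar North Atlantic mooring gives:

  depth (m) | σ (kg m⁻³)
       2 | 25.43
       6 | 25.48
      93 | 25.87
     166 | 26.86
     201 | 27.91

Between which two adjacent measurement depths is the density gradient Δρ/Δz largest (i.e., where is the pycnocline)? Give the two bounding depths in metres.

Compute the density gradient over each adjacent pair:
  2–6 m: Δρ/Δz = 0.05/4 = 0.013 kg m⁻⁴
  6–93 m: Δρ/Δz = 0.39/87 = 4.5 × 10⁻³ kg m⁻⁴
  93–166 m: Δρ/Δz = 0.99/73 = 0.014 kg m⁻⁴
  166–201 m: Δρ/Δz = 1.05/35 = 0.030 kg m⁻⁴
The largest gradient is in the 166–201 m interval — the pycnocline.

166–201 m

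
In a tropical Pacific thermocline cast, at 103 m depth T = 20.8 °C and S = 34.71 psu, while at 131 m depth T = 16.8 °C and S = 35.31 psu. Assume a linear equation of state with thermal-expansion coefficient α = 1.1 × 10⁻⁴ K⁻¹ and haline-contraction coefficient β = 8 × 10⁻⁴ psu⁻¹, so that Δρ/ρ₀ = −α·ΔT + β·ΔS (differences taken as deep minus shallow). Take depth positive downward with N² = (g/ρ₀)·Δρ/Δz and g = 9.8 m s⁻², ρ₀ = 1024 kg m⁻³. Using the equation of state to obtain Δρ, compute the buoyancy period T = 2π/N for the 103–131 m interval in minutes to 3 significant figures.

5.84 min

ΔT = -4.0 K, ΔS = +0.60 psu (deep − shallow).
Δρ/ρ₀ = −αΔT + βΔS = 4.40 × 10⁻⁴ + 4.80 × 10⁻⁴ = 9.20 × 10⁻⁴, so Δρ ≈ 0.9421 kg m⁻³.
N² = (g/ρ₀)·Δρ/Δz = g·(Δρ/ρ₀)/Δz = 9.8 × 9.20 × 10⁻⁴ / 28 = 3.2200 × 10⁻⁴ s⁻².
N = √(3.2200 × 10⁻⁴) = 0.017944 rad s⁻¹ → T = 2π/N = 350.16 s = 5.8360 min ≈ 5.84 min.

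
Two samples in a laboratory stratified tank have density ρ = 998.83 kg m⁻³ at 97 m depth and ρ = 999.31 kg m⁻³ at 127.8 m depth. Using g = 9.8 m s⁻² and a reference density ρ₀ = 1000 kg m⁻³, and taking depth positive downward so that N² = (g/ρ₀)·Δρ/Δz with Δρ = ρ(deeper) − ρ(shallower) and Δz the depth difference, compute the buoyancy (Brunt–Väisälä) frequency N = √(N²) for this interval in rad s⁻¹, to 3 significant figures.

Δρ = 999.31 − 998.83 = 0.48 kg m⁻³ over Δz = 127.8 − 97 = 30.8 m.
N² = (9.8/1000) × (0.48/30.8) = 1.5273 × 10⁻⁴ s⁻².
N = √(1.5273 × 10⁻⁴) = 0.012358 rad s⁻¹ ≈ 0.0124 rad s⁻¹.
N² > 0, so the interval is statically stable.

0.0124 rad s⁻¹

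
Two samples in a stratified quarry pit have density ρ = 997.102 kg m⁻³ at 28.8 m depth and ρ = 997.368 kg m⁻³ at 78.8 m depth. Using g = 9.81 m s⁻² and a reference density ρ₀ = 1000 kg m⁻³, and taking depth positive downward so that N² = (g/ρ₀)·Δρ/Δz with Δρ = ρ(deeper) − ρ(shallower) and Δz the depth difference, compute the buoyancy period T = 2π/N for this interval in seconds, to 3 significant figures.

Δρ = 997.368 − 997.102 = 0.266 kg m⁻³ over Δz = 78.8 − 28.8 = 50 m.
N² = (9.81/1000) × (0.266/50) = 5.2189 × 10⁻⁵ s⁻².
N = √(5.2189 × 10⁻⁵) = 7.2242 × 10⁻³ rad s⁻¹, so T = 2π/N = 869.74 s ≈ 870 s.
Since Δρ > 0 the layer is stably stratified.

870 s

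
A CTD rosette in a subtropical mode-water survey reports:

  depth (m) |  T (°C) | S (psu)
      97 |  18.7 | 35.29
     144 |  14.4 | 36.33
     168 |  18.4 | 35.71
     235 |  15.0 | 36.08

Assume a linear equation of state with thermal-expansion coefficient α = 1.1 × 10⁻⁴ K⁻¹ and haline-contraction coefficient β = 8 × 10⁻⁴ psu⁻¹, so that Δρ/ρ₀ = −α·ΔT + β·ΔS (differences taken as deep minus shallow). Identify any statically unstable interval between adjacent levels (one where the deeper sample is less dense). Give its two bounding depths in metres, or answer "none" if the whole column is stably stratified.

Evaluate Δρ/ρ₀ = −αΔT + βΔS across each adjacent pair:
  97–144 m: −αΔT+βΔS = −(1.1 × 10⁻⁴)(-4.3)+(8 × 10⁻⁴)(+1.04) = 1.3 × 10⁻³ → stable
  144–168 m: −αΔT+βΔS = −(1.1 × 10⁻⁴)(+4.0)+(8 × 10⁻⁴)(-0.62) = -9.4 × 10⁻⁴ → UNSTABLE
  168–235 m: −αΔT+βΔS = −(1.1 × 10⁻⁴)(-3.4)+(8 × 10⁻⁴)(+0.37) = 6.7 × 10⁻⁴ → stable
The 144–168 m interval has Δρ < 0: lighter water underlies denser water.

144–168 m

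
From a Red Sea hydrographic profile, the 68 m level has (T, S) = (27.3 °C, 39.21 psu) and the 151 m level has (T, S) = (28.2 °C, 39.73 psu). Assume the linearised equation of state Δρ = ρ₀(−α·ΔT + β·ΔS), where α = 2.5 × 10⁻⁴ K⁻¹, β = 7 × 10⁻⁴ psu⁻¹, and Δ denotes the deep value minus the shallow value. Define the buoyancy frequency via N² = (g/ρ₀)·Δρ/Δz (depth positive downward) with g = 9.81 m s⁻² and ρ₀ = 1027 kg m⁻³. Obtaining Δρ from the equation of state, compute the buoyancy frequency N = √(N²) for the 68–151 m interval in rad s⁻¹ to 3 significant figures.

ΔT = +0.9 K, ΔS = +0.52 psu (deep − shallow).
Δρ/ρ₀ = −αΔT + βΔS = -2.25 × 10⁻⁴ + 3.64 × 10⁻⁴ = 1.39 × 10⁻⁴, so Δρ ≈ 0.1428 kg m⁻³.
N² = (g/ρ₀)·Δρ/Δz = g·(Δρ/ρ₀)/Δz = 9.81 × 1.39 × 10⁻⁴ / 83 = 1.6429 × 10⁻⁵ s⁻².
N = √(1.6429 × 10⁻⁵) = 4.0533 × 10⁻³ rad s⁻¹ ≈ 4.05 × 10⁻³ rad s⁻¹.

4.05 × 10⁻³ rad s⁻¹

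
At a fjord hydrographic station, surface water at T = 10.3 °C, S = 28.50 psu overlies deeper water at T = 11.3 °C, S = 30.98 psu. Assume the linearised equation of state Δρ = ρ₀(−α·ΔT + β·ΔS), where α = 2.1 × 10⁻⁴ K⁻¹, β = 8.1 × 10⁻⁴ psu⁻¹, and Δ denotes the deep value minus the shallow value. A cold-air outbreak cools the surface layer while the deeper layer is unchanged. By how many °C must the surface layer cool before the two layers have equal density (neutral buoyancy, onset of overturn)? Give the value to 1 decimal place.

8.6 °C

Neutral buoyancy requires Δρ = 0, i.e. −α(T_deep − T_surf′) + β(S_deep − S_surf) = 0.
T_surf′ = T_deep − (β/α)·ΔS = 11.3 − (8.1 × 10⁻⁴/2.1 × 10⁻⁴)·(+2.48) = 1.734 °C.
Cooling required: 10.3 − (1.734) = 8.566 °C.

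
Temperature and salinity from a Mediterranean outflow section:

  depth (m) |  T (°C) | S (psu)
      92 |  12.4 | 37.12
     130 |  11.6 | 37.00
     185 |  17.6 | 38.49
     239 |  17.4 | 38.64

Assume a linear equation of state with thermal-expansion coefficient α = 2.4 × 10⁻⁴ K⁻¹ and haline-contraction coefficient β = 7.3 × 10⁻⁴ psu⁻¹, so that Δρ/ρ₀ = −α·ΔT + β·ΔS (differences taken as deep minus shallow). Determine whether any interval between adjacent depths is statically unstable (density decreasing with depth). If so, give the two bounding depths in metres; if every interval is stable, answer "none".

130–185 m

Evaluate Δρ/ρ₀ = −αΔT + βΔS across each adjacent pair:
  92–130 m: −αΔT+βΔS = −(2.4 × 10⁻⁴)(-0.8)+(7.3 × 10⁻⁴)(-0.12) = 1.0 × 10⁻⁴ → stable
  130–185 m: −αΔT+βΔS = −(2.4 × 10⁻⁴)(+6.0)+(7.3 × 10⁻⁴)(+1.49) = -3.5 × 10⁻⁴ → UNSTABLE
  185–239 m: −αΔT+βΔS = −(2.4 × 10⁻⁴)(-0.2)+(7.3 × 10⁻⁴)(+0.15) = 1.6 × 10⁻⁴ → stable
The 130–185 m interval has Δρ < 0: lighter water underlies denser water.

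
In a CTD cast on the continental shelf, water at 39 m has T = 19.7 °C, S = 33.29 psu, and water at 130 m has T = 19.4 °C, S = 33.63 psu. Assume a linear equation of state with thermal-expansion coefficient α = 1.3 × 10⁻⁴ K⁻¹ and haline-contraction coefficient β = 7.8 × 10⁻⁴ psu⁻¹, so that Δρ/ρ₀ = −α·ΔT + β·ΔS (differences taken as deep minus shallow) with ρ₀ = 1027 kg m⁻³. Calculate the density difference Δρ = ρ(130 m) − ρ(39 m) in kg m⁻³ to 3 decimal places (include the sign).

ΔT = -0.3 K, ΔS = +0.34 psu (deep − shallow).
Δρ/ρ₀ = −(1.3 × 10⁻⁴)(-0.3) + (7.8 × 10⁻⁴)(+0.34) = 3.042 × 10⁻⁴.
Δρ = 1027 × (3.042 × 10⁻⁴) = +0.312 kg m⁻³.
Positive Δρ: denser below, stable.

+0.312 kg m⁻³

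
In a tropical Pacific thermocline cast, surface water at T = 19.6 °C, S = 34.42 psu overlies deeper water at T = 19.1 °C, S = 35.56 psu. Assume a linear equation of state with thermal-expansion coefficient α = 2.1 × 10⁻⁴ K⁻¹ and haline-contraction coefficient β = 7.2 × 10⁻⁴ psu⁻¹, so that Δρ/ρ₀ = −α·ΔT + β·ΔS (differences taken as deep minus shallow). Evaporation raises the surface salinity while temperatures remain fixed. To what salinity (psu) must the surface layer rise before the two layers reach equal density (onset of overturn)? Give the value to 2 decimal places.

35.71 psu

Neutral buoyancy requires −α(T_deep − T_surf) + β(S_deep − S_surf′) = 0.
S_surf′ = S_deep − (α/β)·ΔT = 35.56 − (2.1 × 10⁻⁴/7.2 × 10⁻⁴)·(-0.5) = 35.7058 psu.
Increase required: 35.7058 − 34.42 = 1.2858 psu.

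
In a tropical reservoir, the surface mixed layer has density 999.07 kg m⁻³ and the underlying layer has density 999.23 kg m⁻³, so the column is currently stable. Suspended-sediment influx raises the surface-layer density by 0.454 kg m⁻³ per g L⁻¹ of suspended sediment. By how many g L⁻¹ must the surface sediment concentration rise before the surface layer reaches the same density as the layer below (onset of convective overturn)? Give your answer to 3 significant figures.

Density deficit of the surface layer: 999.23 − 999.07 = 0.16 kg m⁻³.
Required change = 0.16 / 0.454 = 0.352 g L⁻¹.

0.352 g L⁻¹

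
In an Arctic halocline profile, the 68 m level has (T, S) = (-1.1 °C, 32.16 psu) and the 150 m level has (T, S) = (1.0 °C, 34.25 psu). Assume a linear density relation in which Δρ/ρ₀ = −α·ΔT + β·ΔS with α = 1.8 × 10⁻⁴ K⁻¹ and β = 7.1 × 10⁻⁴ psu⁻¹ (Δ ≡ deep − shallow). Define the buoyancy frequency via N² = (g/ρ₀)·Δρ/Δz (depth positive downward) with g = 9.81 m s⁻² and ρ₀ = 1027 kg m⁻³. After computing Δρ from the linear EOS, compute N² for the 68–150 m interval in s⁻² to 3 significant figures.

ΔT = +2.1 K, ΔS = +2.09 psu (deep − shallow).
Δρ/ρ₀ = −αΔT + βΔS = -3.78 × 10⁻⁴ + 1.4839 × 10⁻³ = 1.1059 × 10⁻³, so Δρ ≈ 1.136 kg m⁻³.
N² = (g/ρ₀)·Δρ/Δz = g·(Δρ/ρ₀)/Δz = 9.81 × 1.1059 × 10⁻³ / 82 = 1.3230 × 10⁻⁴ s⁻² ≈ 1.32 × 10⁻⁴ s⁻².

1.32 × 10⁻⁴ s⁻²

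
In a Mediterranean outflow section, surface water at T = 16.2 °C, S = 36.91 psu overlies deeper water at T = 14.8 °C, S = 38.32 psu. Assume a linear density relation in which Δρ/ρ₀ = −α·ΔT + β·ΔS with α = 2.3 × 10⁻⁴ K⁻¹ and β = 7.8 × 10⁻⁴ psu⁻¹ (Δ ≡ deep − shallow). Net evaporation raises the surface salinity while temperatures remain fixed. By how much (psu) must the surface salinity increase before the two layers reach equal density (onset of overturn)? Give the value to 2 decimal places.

1.82 psu

Neutral buoyancy requires −α(T_deep − T_surf) + β(S_deep − S_surf′) = 0.
S_surf′ = S_deep − (α/β)·ΔT = 38.32 − (2.3 × 10⁻⁴/7.8 × 10⁻⁴)·(-1.4) = 38.7328 psu.
Increase required: 38.7328 − 36.91 = 1.8228 psu.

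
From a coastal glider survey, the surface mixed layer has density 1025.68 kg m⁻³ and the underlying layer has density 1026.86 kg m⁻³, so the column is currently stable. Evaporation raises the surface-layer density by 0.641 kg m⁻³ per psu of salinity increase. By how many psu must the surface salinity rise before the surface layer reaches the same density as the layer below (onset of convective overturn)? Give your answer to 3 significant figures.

Density deficit of the surface layer: 1026.86 − 1025.68 = 1.18 kg m⁻³.
Required change = 1.18 / 0.641 = 1.84 psu.

1.84 psu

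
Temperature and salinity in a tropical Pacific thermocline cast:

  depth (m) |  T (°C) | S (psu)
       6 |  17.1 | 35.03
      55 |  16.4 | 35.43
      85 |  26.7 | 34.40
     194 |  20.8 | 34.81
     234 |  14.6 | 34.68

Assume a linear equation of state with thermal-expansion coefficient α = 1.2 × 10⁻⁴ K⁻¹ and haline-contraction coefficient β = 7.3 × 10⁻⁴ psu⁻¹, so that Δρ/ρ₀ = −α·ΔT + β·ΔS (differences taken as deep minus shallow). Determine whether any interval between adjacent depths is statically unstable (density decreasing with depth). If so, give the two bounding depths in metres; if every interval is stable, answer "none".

55–85 m

Evaluate Δρ/ρ₀ = −αΔT + βΔS across each adjacent pair:
  6–55 m: −αΔT+βΔS = −(1.2 × 10⁻⁴)(-0.7)+(7.3 × 10⁻⁴)(+0.40) = 3.8 × 10⁻⁴ → stable
  55–85 m: −αΔT+βΔS = −(1.2 × 10⁻⁴)(+10.3)+(7.3 × 10⁻⁴)(-1.03) = -2.0 × 10⁻³ → UNSTABLE
  85–194 m: −αΔT+βΔS = −(1.2 × 10⁻⁴)(-5.9)+(7.3 × 10⁻⁴)(+0.41) = 1.0 × 10⁻³ → stable
  194–234 m: −αΔT+βΔS = −(1.2 × 10⁻⁴)(-6.2)+(7.3 × 10⁻⁴)(-0.13) = 6.5 × 10⁻⁴ → stable
The 55–85 m interval has Δρ < 0: lighter water underlies denser water.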